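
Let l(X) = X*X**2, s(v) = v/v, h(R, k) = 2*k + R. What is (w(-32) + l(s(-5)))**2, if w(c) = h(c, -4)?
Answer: 1521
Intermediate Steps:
h(R, k) = R + 2*k
s(v) = 1
w(c) = -8 + c (w(c) = c + 2*(-4) = c - 8 = -8 + c)
l(X) = X**3
(w(-32) + l(s(-5)))**2 = ((-8 - 32) + 1**3)**2 = (-40 + 1)**2 = (-39)**2 = 1521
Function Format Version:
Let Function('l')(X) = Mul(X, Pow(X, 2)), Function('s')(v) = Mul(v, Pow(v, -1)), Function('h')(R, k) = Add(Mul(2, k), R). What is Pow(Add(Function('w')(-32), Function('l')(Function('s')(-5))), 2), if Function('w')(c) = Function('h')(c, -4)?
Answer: 1521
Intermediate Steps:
Function('h')(R, k) = Add(R, Mul(2, k))
Function('s')(v) = 1
Function('w')(c) = Add(-8, c) (Function('w')(c) = Add(c, Mul(2, -4)) = Add(c, -8) = Add(-8, c))
Function('l')(X) = Pow(X, 3)
Pow(Add(Function('w')(-32), Function('l')(Function('s')(-5))), 2) = Pow(Add(Add(-8, -32), Pow(1, 3)), 2) = Pow(Add(-40, 1), 2) = Pow(-39, 2) = 1521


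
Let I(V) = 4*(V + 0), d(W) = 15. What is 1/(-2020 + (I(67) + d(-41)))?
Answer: -1/1737 ≈ -0.00057571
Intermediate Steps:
I(V) = 4*V
1/(-2020 + (I(67) + d(-41))) = 1/(-2020 + (4*67 + 15)) = 1/(-2020 + (268 + 15)) = 1/(-2020 + 283) = 1/(-1737) = -1/1737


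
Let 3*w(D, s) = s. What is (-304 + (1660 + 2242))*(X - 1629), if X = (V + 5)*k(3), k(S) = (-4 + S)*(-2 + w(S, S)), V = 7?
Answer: -5817966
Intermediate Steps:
w(D, s) = s/3
k(S) = (-4 + S)*(-2 + S/3)
X = 12 (X = (7 + 5)*(8 - 10/3*3 + (⅓)*3²) = 12*(8 - 10 + (⅓)*9) = 12*(8 - 10 + 3) = 12*1 = 12)
(-304 + (1660 + 2242))*(X - 1629) = (-304 + (1660 + 2242))*(12 - 1629) = (-304 + 3902)*(-1617) = 3598*(-1617) = -5817966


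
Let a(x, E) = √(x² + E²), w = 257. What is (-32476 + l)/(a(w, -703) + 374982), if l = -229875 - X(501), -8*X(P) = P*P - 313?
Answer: -43313233365/70305470033 + 231015*√560258/140610940066 ≈ -0.61484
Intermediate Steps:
X(P) = 313/8 - P²/8 (X(P) = -(P*P - 313)/8 = -(P² - 313)/8 = -(-313 + P²)/8 = 313/8 - P²/8)
l = -198539 (l = -229875 - (313/8 - ⅛*501²) = -229875 - (313/8 - ⅛*251001) = -229875 - (313/8 - 251001/8) = -229875 - 1*(-31336) = -229875 + 31336 = -198539)
a(x, E) = √(E² + x²)
(-32476 + l)/(a(w, -703) + 374982) = (-32476 - 198539)/(√((-703)² + 257²) + 374982) = -231015/(√(494209 + 66049) + 374982) = -231015/(√560258 + 374982) = -231015/(374982 + √560258)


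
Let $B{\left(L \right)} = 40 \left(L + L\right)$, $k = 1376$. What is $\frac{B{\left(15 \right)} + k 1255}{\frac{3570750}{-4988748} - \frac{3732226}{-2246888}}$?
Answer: $\frac{807096741028182080}{441502486127} \approx 1.8281 \cdot 10^{6}$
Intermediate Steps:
$B{\left(L \right)} = 80 L$ ($B{\left(L \right)} = 40 \cdot 2 L = 80 L$)
$\frac{B{\left(15 \right)} + k 1255}{\frac{3570750}{-4988748} - \frac{3732226}{-2246888}} = \frac{80 \cdot 15 + 1376 \cdot 1255}{\frac{3570750}{-4988748} - \frac{3732226}{-2246888}} = \frac{1200 + 1726880}{3570750 \left(- \frac{1}{4988748}\right) - - \frac{1866113}{1123444}} = \frac{1728080}{- \frac{595125}{831458} + \frac{1866113}{1123444}} = \frac{1728080}{\frac{441502486127}{467048250676}} = 1728080 \cdot \frac{467048250676}{441502486127} = \frac{807096741028182080}{441502486127}$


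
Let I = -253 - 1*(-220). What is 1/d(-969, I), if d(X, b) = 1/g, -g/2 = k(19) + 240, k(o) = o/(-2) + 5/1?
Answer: -471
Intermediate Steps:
I = -33 (I = -253 + 220 = -33)
k(o) = 5 - o/2 (k(o) = o*(-1/2) + 5*1 = -o/2 + 5 = 5 - o/2)
g = -471 (g = -2*((5 - 1/2*19) + 240) = -2*((5 - 19/2) + 240) = -2*(-9/2 + 240) = -2*471/2 = -471)
d(X, b) = -1/471 (d(X, b) = 1/(-471) = -1/471)
1/d(-969, I) = 1/(-1/471) = -471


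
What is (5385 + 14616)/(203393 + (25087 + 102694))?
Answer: 20001/331174 ≈ 0.060394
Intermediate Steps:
(5385 + 14616)/(203393 + (25087 + 102694)) = 20001/(203393 + 127781) = 20001/331174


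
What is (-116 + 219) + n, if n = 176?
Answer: 279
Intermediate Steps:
(-116 + 219) + n = (-116 + 219) + 176 = 103 + 176 = 279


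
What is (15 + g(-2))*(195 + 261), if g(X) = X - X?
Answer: 6840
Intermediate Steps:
g(X) = 0
(15 + g(-2))*(195 + 261) = (15 + 0)*(195 + 261) = 15*456 = 6840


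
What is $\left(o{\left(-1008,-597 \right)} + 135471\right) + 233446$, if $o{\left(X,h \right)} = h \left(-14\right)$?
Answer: $377275$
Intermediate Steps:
$o{\left(X,h \right)} = - 14 h$
$\left(o{\left(-1008,-597 \right)} + 135471\right) + 233446 = \left(\left(-14\right) \left(-597\right) + 135471\right) + 233446 = \left(8358 + 135471\right) + 233446 = 143829 + 233446 = 377275$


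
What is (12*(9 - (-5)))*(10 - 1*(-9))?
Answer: 3192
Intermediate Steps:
(12*(9 - (-5)))*(10 - 1*(-9)) = (12*(9 - 1*(-5)))*(10 + 9) = (12*(9 + 5))*19 = (12*14)*19 = 168*19 = 3192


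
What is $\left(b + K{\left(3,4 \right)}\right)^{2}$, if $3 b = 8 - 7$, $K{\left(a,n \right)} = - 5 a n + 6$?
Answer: $\frac{25921}{9} \approx 2880.1$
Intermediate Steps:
$K{\left(a,n \right)} = 6 - 5 a n$ ($K{\left(a,n \right)} = - 5 a n + 6 = 6 - 5 a n$)
$b = \frac{1}{3}$ ($b = \frac{8 - 7}{3} = \frac{1}{3} \cdot 1 = \frac{1}{3} \approx 0.33333$)
$\left(b + K{\left(3,4 \right)}\right)^{2} = \left(\frac{1}{3} + \left(6 - 15 \cdot 4\right)\right)^{2} = \left(\frac{1}{3} + \left(6 - 60\right)\right)^{2} = \left(\frac{1}{3} - 54\right)^{2} = \left(- \frac{161}{3}\right)^{2} = \frac{25921}{9}$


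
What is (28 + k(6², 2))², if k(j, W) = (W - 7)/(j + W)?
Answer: 1121481/1444 ≈ 776.65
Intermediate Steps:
k(j, W) = (-7 + W)/(W + j)
(28 + k(6², 2))² = (28 + (-7 + 2)/(2 + 6²))² = (28 - 5/(2 + 36))² = (28 - 5/38)² = (1059/38)² = 1121481/1444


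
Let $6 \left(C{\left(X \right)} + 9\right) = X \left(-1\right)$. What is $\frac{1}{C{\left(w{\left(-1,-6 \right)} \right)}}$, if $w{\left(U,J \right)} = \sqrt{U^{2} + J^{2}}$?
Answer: $- \frac{324}{2879} + \frac{6 \sqrt{37}}{2879} \approx -0.099862$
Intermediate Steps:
$w{\left(U,J \right)} = \sqrt{J^{2} + U^{2}}$
$C{\left(X \right)} = -9 - \frac{X}{6}$ ($C{\left(X \right)} = -9 + \frac{X \left(-1\right)}{6} = -9 + \frac{\left(-1\right) X}{6} = -9 - \frac{X}{6}$)
$\frac{1}{C{\left(w{\left(-1,-6 \right)} \right)}} = \frac{1}{-9 - \frac{\sqrt{\left(-6\right)^{2} + \left(-1\right)^{2}}}{6}} = \frac{1}{-9 - \frac{\sqrt{36 + 1}}{6}} = \frac{1}{-9 - \frac{\sqrt{37}}{6}}$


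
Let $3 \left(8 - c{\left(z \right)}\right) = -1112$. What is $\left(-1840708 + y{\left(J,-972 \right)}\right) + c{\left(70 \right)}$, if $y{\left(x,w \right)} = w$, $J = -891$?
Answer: $- \frac{5523904}{3} \approx -1.8413 \cdot 10^{6}$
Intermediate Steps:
$c{\left(z \right)} = \frac{1136}{3}$ ($c{\left(z \right)} = 8 - - \frac{1112}{3} = 8 + \frac{1112}{3} = \frac{1136}{3}$)
$\left(-1840708 + y{\left(J,-972 \right)}\right) + c{\left(70 \right)} = \left(-1840708 - 972\right) + \frac{1136}{3} = -1841680 + \frac{1136}{3} = - \frac{5523904}{3}$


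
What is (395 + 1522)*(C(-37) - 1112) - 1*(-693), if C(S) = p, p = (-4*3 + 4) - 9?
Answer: -2163600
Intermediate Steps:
p = -17 (p = (-12 + 4) - 9 = -8 - 9 = -17)
C(S) = -17
(395 + 1522)*(C(-37) - 1112) - 1*(-693) = (395 + 1522)*(-17 - 1112) - 1*(-693) = 1917*(-1129) + 693 = -2164293 + 693 = -2163600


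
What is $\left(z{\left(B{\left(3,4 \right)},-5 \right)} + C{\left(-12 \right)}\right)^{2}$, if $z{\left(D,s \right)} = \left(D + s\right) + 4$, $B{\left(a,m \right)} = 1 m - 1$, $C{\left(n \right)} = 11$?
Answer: $169$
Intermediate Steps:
$B{\left(a,m \right)} = -1 + m$ ($B{\left(a,m \right)} = m - 1 = -1 + m$)
$z{\left(D,s \right)} = 4 + D + s$
$\left(z{\left(B{\left(3,4 \right)},-5 \right)} + C{\left(-12 \right)}\right)^{2} = \left(\left(4 + \left(-1 + 4\right) - 5\right) + 11\right)^{2} = \left(\left(4 + 3 - 5\right) + 11\right)^{2} = \left(2 + 11\right)^{2} = 13^{2} = 169$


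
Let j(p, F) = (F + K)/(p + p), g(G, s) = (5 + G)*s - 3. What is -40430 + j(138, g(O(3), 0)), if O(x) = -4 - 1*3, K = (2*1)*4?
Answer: -11158675/276 ≈ -40430.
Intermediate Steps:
K = 8 (K = 2*4 = 8)
O(x) = -7 (O(x) = -4 - 3 = -7)
g(G, s) = -3 + s*(5 + G) (g(G, s) = s*(5 + G) - 3 = -3 + s*(5 + G))
j(p, F) = (8 + F)/(2*p) (j(p, F) = (F + 8)/(p + p) = (8 + F)/((2*p)) = (8 + F)*(1/(2*p)) = (8 + F)/(2*p))
-40430 + j(138, g(O(3), 0)) = -40430 + (½)*(8 + (-3 + 5*0 - 7*0))/138 = -40430 + (½)*(1/138)*(8 + (-3 + 0 + 0)) = -40430 + (½)*(1/138)*(8 - 3) = -40430 + (½)*(1/138)*5 = -40430 + 5/276 = -11158675/276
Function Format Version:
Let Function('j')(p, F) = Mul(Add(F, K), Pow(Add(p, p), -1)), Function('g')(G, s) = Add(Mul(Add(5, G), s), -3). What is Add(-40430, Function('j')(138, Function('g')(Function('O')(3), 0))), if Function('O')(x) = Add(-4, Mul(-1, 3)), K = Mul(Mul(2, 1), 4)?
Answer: Rational(-11158675, 276) ≈ -40430.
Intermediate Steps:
K = 8 (K = Mul(2, 4) = 8)
Function('O')(x) = -7 (Function('O')(x) = Add(-4, -3) = -7)
Function('g')(G, s) = Add(-3, Mul(s, Add(5, G))) (Function('g')(G, s) = Add(Mul(s, Add(5, G)), -3) = Add(-3, Mul(s, Add(5, G))))
Function('j')(p, F) = Mul(Rational(1, 2), Pow(p, -1), Add(8, F)) (Function('j')(p, F) = Mul(Add(F, 8), Pow(Add(p, p), -1)) = Mul(Add(8, F), Pow(Mul(2, p), -1)) = Mul(Add(8, F), Mul(Rational(1, 2), Pow(p, -1))) = Mul(Rational(1, 2), Pow(p, -1), Add(8, F)))
Add(-40430, Function('j')(138, Function('g')(Function('O')(3), 0))) = Add(-40430, Mul(Rational(1, 2), Pow(138, -1), Add(8, Add(-3, Mul(5, 0), Mul(-7, 0))))) = Add(-40430, Mul(Rational(1, 2), Rational(1, 138), Add(8, Add(-3, 0, 0)))) = Add(-40430, Mul(Rational(1, 2), Rational(1, 138), Add(8, -3))) = Add(-40430, Mul(Rational(1, 2), Rational(1, 138), 5)) = Add(-40430, Rational(5, 276)) = Rational(-11158675, 276)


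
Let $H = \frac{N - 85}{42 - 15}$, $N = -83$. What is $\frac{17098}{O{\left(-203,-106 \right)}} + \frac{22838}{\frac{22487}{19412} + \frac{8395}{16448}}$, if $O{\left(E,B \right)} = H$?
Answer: $\frac{40794270849077}{3729809412} \approx 10937.0$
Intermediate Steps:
$H = - \frac{56}{9}$ ($H = \frac{-83 - 85}{42 - 15} = - \frac{168}{27} = \left(-168\right) \frac{1}{27} = - \frac{56}{9} \approx -6.2222$)
$O{\left(E,B \right)} = - \frac{56}{9}$
$\frac{17098}{O{\left(-203,-106 \right)}} + \frac{22838}{\frac{22487}{19412} + \frac{8395}{16448}} = \frac{17098}{- \frac{56}{9}} + \frac{22838}{\frac{22487}{19412} + \frac{8395}{16448}} = 17098 \left(- \frac{9}{56}\right) + \frac{22838}{22487 \cdot \frac{1}{19412} + 8395 \cdot \frac{1}{16448}} = - \frac{76941}{28} + \frac{22838}{\frac{22487}{19412} + \frac{8395}{16448}} = - \frac{76941}{28} + \frac{22838}{\frac{133207479}{79822144}} = - \frac{76941}{28} + 22838 \cdot \frac{79822144}{133207479} = - \frac{76941}{28} + \frac{1822978124672}{133207479} = \frac{40794270849077}{3729809412}$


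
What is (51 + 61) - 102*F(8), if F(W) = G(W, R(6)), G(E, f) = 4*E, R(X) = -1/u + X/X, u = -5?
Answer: -3152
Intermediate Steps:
R(X) = 6/5 (R(X) = -1/(-5) + X/X = -1*(-1/5) + 1 = 1/5 + 1 = 6/5)
F(W) = 4*W
(51 + 61) - 102*F(8) = (51 + 61) - 408*8 = 112 - 102*32 = 112 - 3264 = -3152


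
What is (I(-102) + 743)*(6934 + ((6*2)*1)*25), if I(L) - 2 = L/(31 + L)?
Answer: 383380298/71 ≈ 5.3997e+6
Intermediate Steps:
I(L) = 2 + L/(31 + L)
(I(-102) + 743)*(6934 + ((6*2)*1)*25) = ((62 + 3*(-102))/(31 - 102) + 743)*(6934 + ((6*2)*1)*25) = ((62 - 306)/(-71) + 743)*(6934 + (12*1)*25) = (-1/71*(-244) + 743)*(6934 + 12*25) = (244/71 + 743)*(6934 + 300) = (52997/71)*7234 = 383380298/71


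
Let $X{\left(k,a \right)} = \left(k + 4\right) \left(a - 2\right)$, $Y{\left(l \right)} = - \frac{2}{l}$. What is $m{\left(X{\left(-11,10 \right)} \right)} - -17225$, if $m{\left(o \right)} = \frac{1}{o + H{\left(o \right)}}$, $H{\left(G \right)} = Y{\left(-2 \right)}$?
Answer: $\frac{947374}{55} \approx 17225.0$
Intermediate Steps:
$X{\left(k,a \right)} = \left(-2 + a\right) \left(4 + k\right)$ ($X{\left(k,a \right)} = \left(4 + k\right) \left(-2 + a\right) = \left(-2 + a\right) \left(4 + k\right)$)
$H{\left(G \right)} = 1$ ($H{\left(G \right)} = - \frac{2}{-2} = \left(-2\right) \left(- \frac{1}{2}\right) = 1$)
$m{\left(o \right)} = \frac{1}{1 + o}$ ($m{\left(o \right)} = \frac{1}{o + 1} = \frac{1}{1 + o}$)
$m{\left(X{\left(-11,10 \right)} \right)} - -17225 = \frac{1}{1 + \left(-8 - -22 + 4 \cdot 10 + 10 \left(-11\right)\right)} - -17225 = \frac{1}{1 + \left(-8 + 22 + 40 - 110\right)} + 17225 = \frac{1}{1 - 56} + 17225 = \frac{1}{-55} + 17225 = - \frac{1}{55} + 17225 = \frac{947374}{55}$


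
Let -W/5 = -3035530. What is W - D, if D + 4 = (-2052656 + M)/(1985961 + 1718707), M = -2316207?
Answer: 56228173457735/3704668 ≈ 1.5178e+7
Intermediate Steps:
W = 15177650 (W = -5*(-3035530) = 15177650)
D = -19187535/3704668 (D = -4 + (-2052656 - 2316207)/(1985961 + 1718707) = -4 - 4368863/3704668 = -19187535/3704668 ≈ -5.1793)
W - D = 15177650 - 1*(-19187535/3704668) = 15177650 + 19187535/3704668 = 56228173457735/3704668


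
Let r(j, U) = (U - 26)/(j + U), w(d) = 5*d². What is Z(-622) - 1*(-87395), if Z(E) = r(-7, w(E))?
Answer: 169059958529/1934413 ≈ 87396.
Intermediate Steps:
r(j, U) = (-26 + U)/(U + j)
Z(E) = (-26 + 5*E²)/(-7 + 5*E²) (Z(E) = (-26 + 5*E²)/(5*E² - 7) = (-26 + 5*E²)/(-7 + 5*E²))
Z(-622) - 1*(-87395) = (-26 + 5*(-622)²)/(-7 + 5*(-622)²) - 1*(-87395) = (-26 + 5*386884)/(-7 + 5*386884) + 87395 = (-26 + 1934420)/(-7 + 1934420) + 87395 = 1934394/1934413 + 87395 = 169059958529/1934413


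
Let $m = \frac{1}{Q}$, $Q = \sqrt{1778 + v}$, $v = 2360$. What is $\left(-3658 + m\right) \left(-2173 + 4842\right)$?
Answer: $-9763202 + \frac{2669 \sqrt{4138}}{4138} \approx -9.7632 \cdot 10^{6}$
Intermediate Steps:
$Q = \sqrt{4138}$ ($Q = \sqrt{1778 + 2360} = \sqrt{4138} \approx 64.327$)
$m = \frac{\sqrt{4138}}{4138}$ ($m = \frac{1}{\sqrt{4138}} = \frac{\sqrt{4138}}{4138} \approx 0.015546$)
$\left(-3658 + m\right) \left(-2173 + 4842\right) = \left(-3658 + \frac{\sqrt{4138}}{4138}\right) \left(-2173 + 4842\right) = \left(-3658 + \frac{\sqrt{4138}}{4138}\right) 2669 = -9763202 + \frac{2669 \sqrt{4138}}{4138}$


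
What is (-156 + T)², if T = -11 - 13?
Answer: 32400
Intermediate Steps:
T = -24
(-156 + T)² = (-156 - 24)² = (-180)² = 32400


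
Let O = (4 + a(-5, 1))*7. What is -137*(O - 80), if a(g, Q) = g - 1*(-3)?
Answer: 9042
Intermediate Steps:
a(g, Q) = 3 + g (a(g, Q) = g + 3 = 3 + g)
O = 14 (O = (4 + (3 - 5))*7 = (4 - 2)*7 = 2*7 = 14)
-137*(O - 80) = -137*(14 - 80) = -137*(-66) = 9042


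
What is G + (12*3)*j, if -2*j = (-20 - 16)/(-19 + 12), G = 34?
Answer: -410/7 ≈ -58.571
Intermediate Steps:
j = -18/7 (j = -(-20 - 16)/(2*(-19 + 12)) = -(-18)/(-7) = -(-18)*(-1)/7 = -½*36/7 = -18/7 ≈ -2.5714)
G + (12*3)*j = 34 + (12*3)*(-18/7) = 34 + 36*(-18/7) = 34 - 648/7 = -410/7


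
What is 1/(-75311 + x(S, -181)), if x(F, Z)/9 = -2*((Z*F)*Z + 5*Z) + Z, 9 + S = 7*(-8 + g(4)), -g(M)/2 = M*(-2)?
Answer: -1/27776456 ≈ -3.6002e-8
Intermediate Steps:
g(M) = 4*M (g(M) = -2*M*(-2) = -(-4)*M = 4*M)
S = 47 (S = -9 + 7*(-8 + 4*4) = -9 + 7*(-8 + 16) = -9 + 7*8 = -9 + 56 = 47)
x(F, Z) = -81*Z - 18*F*Z² (x(F, Z) = 9*(-2*((Z*F)*Z + 5*Z) + Z) = 9*(-2*((F*Z)*Z + 5*Z) + Z) = 9*(-2*(F*Z² + 5*Z) + Z) = 9*(-2*(5*Z + F*Z²) + Z) = 9*((-10*Z - 2*F*Z²) + Z) = 9*(-9*Z - 2*F*Z²) = -81*Z - 18*F*Z²)
1/(-75311 + x(S, -181)) = 1/(-75311 - 9*(-181)*(9 + 2*47*(-181))) = 1/(-75311 - 9*(-181)*(9 - 17014)) = 1/(-75311 - 9*(-181)*(-17005)) = 1/(-75311 - 27701145) = 1/(-27776456) = -1/27776456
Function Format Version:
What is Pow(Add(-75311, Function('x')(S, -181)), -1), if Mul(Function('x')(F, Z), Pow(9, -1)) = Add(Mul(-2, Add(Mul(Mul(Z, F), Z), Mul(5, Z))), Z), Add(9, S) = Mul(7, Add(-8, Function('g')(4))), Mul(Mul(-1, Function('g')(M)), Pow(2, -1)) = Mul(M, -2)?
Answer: Rational(-1, 27776456) ≈ -3.6002e-8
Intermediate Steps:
Function('g')(M) = Mul(4, M) (Function('g')(M) = Mul(-2, Mul(M, -2)) = Mul(-2, Mul(-2, M)) = Mul(4, M))
S = 47 (S = Add(-9, Mul(7, Add(-8, Mul(4, 4)))) = Add(-9, Mul(7, Add(-8, 16))) = Add(-9, Mul(7, 8)) = Add(-9, 56) = 47)
Function('x')(F, Z) = Add(Mul(-81, Z), Mul(-18, F, Pow(Z, 2))) (Function('x')(F, Z) = Mul(9, Add(Mul(-2, Add(Mul(Mul(Z, F), Z), Mul(5, Z))), Z)) = Mul(9, Add(Mul(-2, Add(Mul(Mul(F, Z), Z), Mul(5, Z))), Z)) = Mul(9, Add(Mul(-2, Add(Mul(F, Pow(Z, 2)), Mul(5, Z))), Z)) = Mul(9, Add(Mul(-2, Add(Mul(5, Z), Mul(F, Pow(Z, 2)))), Z)) = Mul(9, Add(Add(Mul(-10, Z), Mul(-2, F, Pow(Z, 2))), Z)) = Mul(9, Add(Mul(-9, Z), Mul(-2, F, Pow(Z, 2)))) = Add(Mul(-81, Z), Mul(-18, F, Pow(Z, 2))))
Pow(Add(-75311, Function('x')(S, -181)), -1) = Pow(Add(-75311, Mul(-9, -181, Add(9, Mul(2, 47, -181)))), -1) = Pow(Add(-75311, Mul(-9, -181, Add(9, -17014))), -1) = Pow(Add(-75311, Mul(-9, -181, -17005)), -1) = Pow(Add(-75311, -27701145), -1) = Pow(-27776456, -1) = Rational(-1, 27776456)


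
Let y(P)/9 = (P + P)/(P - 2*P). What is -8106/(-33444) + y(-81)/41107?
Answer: 55435225/229130418 ≈ 0.24194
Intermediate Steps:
y(P) = -18 (y(P) = 9*((P + P)/(P - 2*P)) = 9*((2*P)/((-P))) = 9*((2*P)*(-1/P)) = 9*(-2) = -18)
-8106/(-33444) + y(-81)/41107 = -8106/(-33444) - 18/41107 = -8106*(-1/33444) - 18*1/41107 = 1351/5574 - 18/41107 = 55435225/229130418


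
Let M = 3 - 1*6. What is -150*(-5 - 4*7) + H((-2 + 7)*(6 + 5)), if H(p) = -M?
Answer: 4953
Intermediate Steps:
M = -3 (M = 3 - 6 = -3)
H(p) = 3 (H(p) = -1*(-3) = 3)
-150*(-5 - 4*7) + H((-2 + 7)*(6 + 5)) = -150*(-5 - 4*7) + 3 = -150*(-5 - 28) + 3 = -150*(-33) + 3 = 4950 + 3 = 4953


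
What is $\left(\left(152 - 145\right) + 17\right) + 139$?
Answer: $163$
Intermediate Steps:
$\left(\left(152 - 145\right) + 17\right) + 139 = \left(7 + 17\right) + 139 = 24 + 139 = 163$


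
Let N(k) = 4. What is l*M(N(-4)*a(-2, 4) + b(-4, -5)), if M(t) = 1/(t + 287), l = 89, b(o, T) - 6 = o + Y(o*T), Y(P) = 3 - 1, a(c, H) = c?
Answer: 89/283 ≈ 0.31449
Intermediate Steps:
Y(P) = 2
b(o, T) = 8 + o (b(o, T) = 6 + (o + 2) = 6 + (2 + o) = 8 + o)
M(t) = 1/(287 + t)
l*M(N(-4)*a(-2, 4) + b(-4, -5)) = 89/(287 + (4*(-2) + (8 - 4))) = 89/(287 + (-8 + 4)) = 89/(287 - 4) = 89/283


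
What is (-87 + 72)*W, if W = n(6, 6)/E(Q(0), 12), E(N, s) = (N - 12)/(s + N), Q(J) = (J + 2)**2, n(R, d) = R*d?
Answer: 1080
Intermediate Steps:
Q(J) = (2 + J)**2
E(N, s) = (-12 + N)/(N + s)
W = -72 (W = (6*6)/(((-12 + (2 + 0)**2)/((2 + 0)**2 + 12))) = 36/(((-12 + 2**2)/(2**2 + 12))) = 36/(((-12 + 4)/(4 + 12))) = 36/((-8/16)) = 36/(((1/16)*(-8))) = 36/(-1/2) = 36*(-2) = -72)
(-87 + 72)*W = (-87 + 72)*(-72) = -15*(-72) = 1080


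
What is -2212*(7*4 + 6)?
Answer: -75208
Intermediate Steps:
-2212*(7*4 + 6) = -2212*(28 + 6) = -2212*34 = -75208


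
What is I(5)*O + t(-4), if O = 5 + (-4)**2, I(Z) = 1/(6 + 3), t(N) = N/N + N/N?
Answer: 13/3 ≈ 4.3333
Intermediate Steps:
t(N) = 2 (t(N) = 1 + 1 = 2)
I(Z) = 1/9
O = 21 (O = 5 + 16 = 21)
I(5)*O + t(-4) = (1/9)*21 + 2 = 7/3 + 2 = 13/3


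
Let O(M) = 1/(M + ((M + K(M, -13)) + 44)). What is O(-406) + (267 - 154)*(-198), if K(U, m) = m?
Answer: -17474095/781 ≈ -22374.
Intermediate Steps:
O(M) = 1/(31 + 2*M) (O(M) = 1/(M + ((M - 13) + 44)) = 1/(M + ((-13 + M) + 44)) = 1/(M + (31 + M)) = 1/(31 + 2*M))
O(-406) + (267 - 154)*(-198) = 1/(31 + 2*(-406)) + (267 - 154)*(-198) = 1/(31 - 812) + 113*(-198) = 1/(-781) - 22374 = -1/781 - 22374 = -17474095/781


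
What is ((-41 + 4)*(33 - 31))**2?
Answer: 5476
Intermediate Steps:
((-41 + 4)*(33 - 31))**2 = (-37*2)**2 = (-74)**2 = 5476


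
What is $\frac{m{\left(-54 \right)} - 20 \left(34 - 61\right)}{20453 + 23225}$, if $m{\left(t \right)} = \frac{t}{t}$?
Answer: $\frac{541}{43678} \approx 0.012386$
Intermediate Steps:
$m{\left(t \right)} = 1$
$\frac{m{\left(-54 \right)} - 20 \left(34 - 61\right)}{20453 + 23225} = \frac{1 - 20 \left(34 - 61\right)}{20453 + 23225} = \frac{1 - -540}{43678} = \left(1 + 540\right) \frac{1}{43678} = 541 \cdot \frac{1}{43678} = \frac{541}{43678}$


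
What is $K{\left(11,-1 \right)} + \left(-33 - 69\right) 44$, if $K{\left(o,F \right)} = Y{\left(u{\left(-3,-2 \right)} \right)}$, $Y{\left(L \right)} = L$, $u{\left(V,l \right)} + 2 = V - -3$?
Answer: $-4490$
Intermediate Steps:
$u{\left(V,l \right)} = 1 + V$ ($u{\left(V,l \right)} = -2 + \left(V - -3\right) = -2 + \left(V + 3\right) = -2 + \left(3 + V\right) = 1 + V$)
$K{\left(o,F \right)} = -2$ ($K{\left(o,F \right)} = 1 - 3 = -2$)
$K{\left(11,-1 \right)} + \left(-33 - 69\right) 44 = -2 + \left(-33 - 69\right) 44 = -2 - 4488 = -4490$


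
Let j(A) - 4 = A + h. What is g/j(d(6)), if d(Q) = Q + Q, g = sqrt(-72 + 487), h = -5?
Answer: sqrt(415)/11 ≈ 1.8520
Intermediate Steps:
g = sqrt(415) ≈ 20.372
d(Q) = 2*Q
j(A) = -1 + A (j(A) = 4 + (A - 5) = 4 + (-5 + A) = -1 + A)
g/j(d(6)) = sqrt(415)/(-1 + 2*6) = sqrt(415)/(-1 + 12) = sqrt(415)/11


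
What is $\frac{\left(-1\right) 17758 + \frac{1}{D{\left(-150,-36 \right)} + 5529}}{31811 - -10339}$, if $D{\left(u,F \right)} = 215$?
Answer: $- \frac{102001951}{242109600} \approx -0.4213$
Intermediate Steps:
$\frac{\left(-1\right) 17758 + \frac{1}{D{\left(-150,-36 \right)} + 5529}}{31811 - -10339} = \frac{\left(-1\right) 17758 + \frac{1}{215 + 5529}}{31811 - -10339} = \frac{-17758 + \frac{1}{5744}}{31811 + 10339} = \frac{-17758 + \frac{1}{5744}}{42150} = \left(- \frac{102001951}{5744}\right) \frac{1}{42150} = - \frac{102001951}{242109600}$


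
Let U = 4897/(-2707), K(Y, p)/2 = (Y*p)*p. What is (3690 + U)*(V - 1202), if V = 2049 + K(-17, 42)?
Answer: -590339974357/2707 ≈ -2.1808e+8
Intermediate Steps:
K(Y, p) = 2*Y*p**2 (K(Y, p) = 2*((Y*p)*p) = 2*(Y*p**2) = 2*Y*p**2)
U = -4897/2707 (U = 4897*(-1/2707) = -4897/2707 ≈ -1.8090)
V = -57927 (V = 2049 + 2*(-17)*42**2 = 2049 + 2*(-17)*1764 = 2049 - 59976 = -57927)
(3690 + U)*(V - 1202) = (3690 - 4897/2707)*(-57927 - 1202) = (9983933/2707)*(-59129) = -590339974357/2707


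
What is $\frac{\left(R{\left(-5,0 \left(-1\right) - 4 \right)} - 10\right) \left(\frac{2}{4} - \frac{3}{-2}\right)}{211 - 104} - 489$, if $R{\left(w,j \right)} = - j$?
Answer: $- \frac{52335}{107} \approx -489.11$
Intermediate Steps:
$\frac{\left(R{\left(-5,0 \left(-1\right) - 4 \right)} - 10\right) \left(\frac{2}{4} - \frac{3}{-2}\right)}{211 - 104} - 489 = \frac{\left(- (0 \left(-1\right) - 4) - 10\right) \left(\frac{2}{4} - \frac{3}{-2}\right)}{211 - 104} - 489 = \frac{\left(- (0 - 4) - 10\right) \left(2 \cdot \frac{1}{4} - - \frac{3}{2}\right)}{107} - 489 = \frac{\left(\left(-1\right) \left(-4\right) - 10\right) \left(\frac{1}{2} + \frac{3}{2}\right)}{107} - 489 = \frac{\left(4 - 10\right) 2}{107} - 489 = \frac{\left(-6\right) 2}{107} - 489 = \frac{1}{107} \left(-12\right) - 489 = - \frac{12}{107} - 489 = - \frac{52335}{107}$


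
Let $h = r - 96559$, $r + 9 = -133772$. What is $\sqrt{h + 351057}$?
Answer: $3 \sqrt{13413} \approx 347.44$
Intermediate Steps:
$r = -133781$ ($r = -9 - 133772 = -133781$)
$h = -230340$ ($h = -133781 - 96559 = -230340$)
$\sqrt{h + 351057} = \sqrt{-230340 + 351057} = \sqrt{120717} = 3 \sqrt{13413}$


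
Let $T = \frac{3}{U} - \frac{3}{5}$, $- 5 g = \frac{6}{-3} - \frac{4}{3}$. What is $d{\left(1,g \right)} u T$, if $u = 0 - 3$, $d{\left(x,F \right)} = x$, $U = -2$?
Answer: $\frac{63}{10} \approx 6.3$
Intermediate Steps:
$g = \frac{2}{3}$ ($g = - \frac{\frac{6}{-3} - \frac{4}{3}}{5} = - \frac{6 \left(- \frac{1}{3}\right) - \frac{4}{3}}{5} = - \frac{-2 - \frac{4}{3}}{5} = \left(- \frac{1}{5}\right) \left(- \frac{10}{3}\right) = \frac{2}{3} \approx 0.66667$)
$u = -3$ ($u = 0 - 3 = -3$)
$T = - \frac{21}{10}$ ($T = \frac{3}{-2} - \frac{3}{5} = 3 \left(- \frac{1}{2}\right) - \frac{3}{5} = - \frac{3}{2} - \frac{3}{5} = - \frac{21}{10} \approx -2.1$)
$d{\left(1,g \right)} u T = 1 \left(-3\right) \left(- \frac{21}{10}\right) = \left(-3\right) \left(- \frac{21}{10}\right) = \frac{63}{10}$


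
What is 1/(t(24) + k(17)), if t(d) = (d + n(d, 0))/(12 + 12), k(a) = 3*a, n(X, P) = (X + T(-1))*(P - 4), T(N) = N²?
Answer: 6/287 ≈ 0.020906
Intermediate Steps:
n(X, P) = (1 + X)*(-4 + P) (n(X, P) = (X + (-1)²)*(P - 4) = (X + 1)*(-4 + P) = (1 + X)*(-4 + P))
t(d) = -⅙ - d/8 (t(d) = (d + (-4 + 0 - 4*d + 0*d))/(12 + 12) = (d + (-4 + 0 - 4*d + 0))/24 = (d + (-4 - 4*d))*(1/24) = (-4 - 3*d)*(1/24) = -⅙ - d/8)
1/(t(24) + k(17)) = 1/((-⅙ - ⅛*24) + 3*17) = 1/((-⅙ - 3) + 51) = 1/(-19/6 + 51) = 1/(287/6) = 6/287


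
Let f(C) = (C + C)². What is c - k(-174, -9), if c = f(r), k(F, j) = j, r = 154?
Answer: 94873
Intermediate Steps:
f(C) = 4*C² (f(C) = (2*C)² = 4*C²)
c = 94864 (c = 4*154² = 4*23716 = 94864)
c - k(-174, -9) = 94864 - 1*(-9) = 94864 + 9 = 94873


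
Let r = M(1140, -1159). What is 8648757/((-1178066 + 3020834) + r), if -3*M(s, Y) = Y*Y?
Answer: 25946271/4185023 ≈ 6.1998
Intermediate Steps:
M(s, Y) = -Y**2/3 (M(s, Y) = -Y*Y/3 = -Y**2/3)
r = -1343281/3 (r = -1/3*(-1159)**2 = -1/3*1343281 = -1343281/3 ≈ -4.4776e+5)
8648757/((-1178066 + 3020834) + r) = 8648757/((-1178066 + 3020834) - 1343281/3) = 8648757/(1842768 - 1343281/3) = 8648757/(4185023/3) = 8648757*(3/4185023) = 25946271/4185023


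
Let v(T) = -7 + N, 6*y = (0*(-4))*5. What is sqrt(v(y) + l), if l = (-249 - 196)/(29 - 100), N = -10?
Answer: I*sqrt(54102)/71 ≈ 3.276*I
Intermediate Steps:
y = 0 (y = ((0*(-4))*5)/6 = (0*5)/6 = (1/6)*0 = 0)
v(T) = -17 (v(T) = -7 - 10 = -17)
l = 445/71 (l = -445/(-71) = -445*(-1/71) = 445/71 ≈ 6.2676)
sqrt(v(y) + l) = sqrt(-17 + 445/71) = sqrt(-762/71) = I*sqrt(54102)/71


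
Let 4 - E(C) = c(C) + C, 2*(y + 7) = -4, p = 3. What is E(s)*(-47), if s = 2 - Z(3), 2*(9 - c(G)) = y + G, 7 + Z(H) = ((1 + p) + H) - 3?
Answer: 564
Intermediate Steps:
y = -9 (y = -7 + (1/2)*(-4) = -7 - 2 = -9)
Z(H) = -6 + H (Z(H) = -7 + (((1 + 3) + H) - 3) = -7 + ((4 + H) - 3) = -7 + (1 + H) = -6 + H)
c(G) = 27/2 - G/2 (c(G) = 9 - (-9 + G)/2 = 9 + (9/2 - G/2) = 27/2 - G/2)
s = 5 (s = 2 - (-6 + 3) = 2 - 1*(-3) = 2 + 3 = 5)
E(C) = -19/2 - C/2 (E(C) = 4 - ((27/2 - C/2) + C) = 4 - (27/2 + C/2) = 4 + (-27/2 - C/2) = -19/2 - C/2)
E(s)*(-47) = (-19/2 - 1/2*5)*(-47) = (-19/2 - 5/2)*(-47) = -12*(-47) = 564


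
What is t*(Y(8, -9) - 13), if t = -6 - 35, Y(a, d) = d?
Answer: 902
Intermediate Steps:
t = -41
t*(Y(8, -9) - 13) = -41*(-9 - 13) = -41*(-22) = 902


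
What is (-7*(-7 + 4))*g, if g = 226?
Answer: 4746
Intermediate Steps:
(-7*(-7 + 4))*g = -7*(-7 + 4)*226 = -7*(-3)*226 = 21*226 = 4746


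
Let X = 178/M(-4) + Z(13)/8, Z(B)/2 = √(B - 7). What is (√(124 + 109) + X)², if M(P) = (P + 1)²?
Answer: (712 + 9*√6 + 36*√233)²/1296 ≈ 1271.2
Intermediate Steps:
M(P) = (1 + P)²
Z(B) = 2*√(-7 + B) (Z(B) = 2*√(B - 7) = 2*√(-7 + B))
X = 178/9 + √6/4 (X = 178/((1 - 4)²) + (2*√(-7 + 13))/8 = 178/((-3)²) + (2*√6)*(⅛) = 178/9 + √6/4 ≈ 20.390)
(√(124 + 109) + X)² = (√(124 + 109) + (178/9 + √6/4))² = (√233 + (178/9 + √6/4))² = (178/9 + √233 + √6/4)²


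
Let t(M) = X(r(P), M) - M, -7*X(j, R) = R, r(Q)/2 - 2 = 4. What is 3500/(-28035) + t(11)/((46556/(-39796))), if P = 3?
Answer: 693137812/65259873 ≈ 10.621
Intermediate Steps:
r(Q) = 12 (r(Q) = 4 + 2*4 = 4 + 8 = 12)
X(j, R) = -R/7
t(M) = -8*M/7 (t(M) = -M/7 - M = -8*M/7)
3500/(-28035) + t(11)/((46556/(-39796))) = 3500/(-28035) + (-8/7*11)/((46556/(-39796))) = 3500*(-1/28035) - 88/(7*(46556*(-1/39796))) = -100/801 - 88/(7*(-11639/9949)) = -100/801 - 88/7*(-9949/11639) = -100/801 + 875512/81473 = 693137812/65259873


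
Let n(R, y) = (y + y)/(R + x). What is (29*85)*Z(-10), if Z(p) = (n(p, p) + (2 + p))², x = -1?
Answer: 11398160/121 ≈ 94200.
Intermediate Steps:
n(R, y) = 2*y/(-1 + R) (n(R, y) = (y + y)/(R - 1) = (2*y)/(-1 + R) = 2*y/(-1 + R))
Z(p) = (2 + p + 2*p/(-1 + p))² (Z(p) = (2*p/(-1 + p) + (2 + p))² = (2 + p + 2*p/(-1 + p))²)
(29*85)*Z(-10) = (29*85)*((-2 + (-10)² + 3*(-10))²/(-1 - 10)²) = 2465*((-2 + 100 - 30)²/(-11)²) = 2465*((1/121)*68²) = 2465*((1/121)*4624) = 2465*(4624/121) = 11398160/121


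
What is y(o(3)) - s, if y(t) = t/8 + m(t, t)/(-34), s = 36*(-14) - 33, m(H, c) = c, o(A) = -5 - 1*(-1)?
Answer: 18245/34 ≈ 536.62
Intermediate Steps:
o(A) = -4 (o(A) = -5 + 1 = -4)
s = -537 (s = -504 - 33 = -537)
y(t) = 13*t/136 (y(t) = t/8 + t/(-34) = t*(⅛) + t*(-1/34) = t/8 - t/34 = 13*t/136)
y(o(3)) - s = (13/136)*(-4) - 1*(-537) = -13/34 + 537 = 18245/34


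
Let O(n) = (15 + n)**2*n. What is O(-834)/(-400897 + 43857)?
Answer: 279707337/178520 ≈ 1566.8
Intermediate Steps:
O(n) = n*(15 + n)**2
O(-834)/(-400897 + 43857) = (-834*(15 - 834)**2)/(-400897 + 43857) = -834*(-819)**2/(-357040) = -834*670761*(-1/357040) = -559414674*(-1/357040) = 279707337/178520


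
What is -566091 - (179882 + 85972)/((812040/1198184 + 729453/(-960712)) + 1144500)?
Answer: -757920802917530244095/1338866881675117 ≈ -5.6609e+5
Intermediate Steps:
-566091 - (179882 + 85972)/((812040/1198184 + 729453/(-960712)) + 1144500) = -566091 - 265854/((812040*(1/1198184) + 729453*(-1/960712)) + 1144500) = -566091 - 265854/((101505/149773 - 729453/960712) + 1144500) = -566091 - 265854/(-286226649/3509480936 + 1144500) = -566091 - 265854/4016600645025351/3509480936 = -566091 - 265854*3509480936/4016600645025351 = -566091 - 1*311003181586448/1338866881675117 = -566091 - 311003181586448/1338866881675117 = -757920802917530244095/1338866881675117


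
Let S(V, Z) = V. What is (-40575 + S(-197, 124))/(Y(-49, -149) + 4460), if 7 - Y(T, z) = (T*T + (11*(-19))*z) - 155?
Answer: 10193/7230 ≈ 1.4098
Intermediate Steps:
Y(T, z) = 162 - T² + 209*z (Y(T, z) = 7 - ((T*T + (11*(-19))*z) - 155) = 7 - ((T² - 209*z) - 155) = 7 - (-155 + T² - 209*z) = 7 + (155 - T² + 209*z) = 162 - T² + 209*z)
(-40575 + S(-197, 124))/(Y(-49, -149) + 4460) = (-40575 - 197)/((162 - 1*(-49)² + 209*(-149)) + 4460) = -40772/((162 - 1*2401 - 31141) + 4460) = -40772/((162 - 2401 - 31141) + 4460) = -40772/(-33380 + 4460) = -40772/(-28920) = -40772*(-1/28920) = 10193/7230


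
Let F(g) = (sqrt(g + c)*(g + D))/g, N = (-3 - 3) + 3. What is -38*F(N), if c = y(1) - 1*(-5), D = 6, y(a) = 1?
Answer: 38*sqrt(3) ≈ 65.818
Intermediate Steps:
N = -3 (N = -6 + 3 = -3)
c = 6 (c = 1 - 1*(-5) = 1 + 5 = 6)
F(g) = (6 + g)**(3/2)/g (F(g) = (sqrt(g + 6)*(g + 6))/g = (sqrt(6 + g)*(6 + g))/g = (6 + g)**(3/2)/g)
-38*F(N) = -38*(6 - 3)**(3/2)/(-3) = -(-38)*3**(3/2)/3 = -(-38)*3*sqrt(3)/3 = -(-38)*sqrt(3) = 38*sqrt(3)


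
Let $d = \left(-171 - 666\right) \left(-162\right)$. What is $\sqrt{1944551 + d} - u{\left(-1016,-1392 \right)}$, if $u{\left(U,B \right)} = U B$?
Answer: $-1414272 + \sqrt{2080145} \approx -1.4128 \cdot 10^{6}$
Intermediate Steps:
$d = 135594$ ($d = \left(-837\right) \left(-162\right) = 135594$)
$u{\left(U,B \right)} = B U$
$\sqrt{1944551 + d} - u{\left(-1016,-1392 \right)} = \sqrt{1944551 + 135594} - \left(-1392\right) \left(-1016\right) = \sqrt{2080145} - 1414272 = -1414272 + \sqrt{2080145}$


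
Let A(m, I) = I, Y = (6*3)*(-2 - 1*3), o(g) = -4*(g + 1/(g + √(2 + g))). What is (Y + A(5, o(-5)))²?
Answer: 4*(6055*√3 + 13127*I)/(5*√3 + 11*I) ≈ 4800.4 - 34.288*I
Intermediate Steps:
o(g) = -4*g - 4/(g + √(2 + g))
Y = -90 (Y = 18*(-2 - 3) = 18*(-5) = -90)
(Y + A(5, o(-5)))² = (-90 + 4*(-1 - 1*(-5)² - 1*(-5)*√(2 - 5))/(-5 + √(2 - 5)))² = (-90 + 4*(-1 - 1*25 - 1*(-5)*√(-3))/(-5 + √(-3)))² = (-90 + 4*(-1 - 25 - 1*(-5)*I*√3)/(-5 + I*√3))² = (-90 + 4*(-1 - 25 + 5*I*√3)/(-5 + I*√3))² = (-90 + 4*(-26 + 5*I*√3)/(-5 + I*√3))²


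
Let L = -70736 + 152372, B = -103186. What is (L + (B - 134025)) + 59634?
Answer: -95941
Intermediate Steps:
L = 81636
(L + (B - 134025)) + 59634 = (81636 + (-103186 - 134025)) + 59634 = (81636 - 237211) + 59634 = -155575 + 59634 = -95941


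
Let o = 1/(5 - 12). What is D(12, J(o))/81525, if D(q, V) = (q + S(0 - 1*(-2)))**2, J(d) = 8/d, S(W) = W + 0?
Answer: 196/81525 ≈ 0.0024042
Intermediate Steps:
o = -1/7 (o = 1/(-7) = -1/7 ≈ -0.14286)
S(W) = W
D(q, V) = (2 + q)**2 (D(q, V) = (q + (0 - 1*(-2)))**2 = (q + (0 + 2))**2 = (q + 2)**2 = (2 + q)**2)
D(12, J(o))/81525 = (2 + 12)**2/81525 = 14**2*(1/81525) = 196*(1/81525) = 196/81525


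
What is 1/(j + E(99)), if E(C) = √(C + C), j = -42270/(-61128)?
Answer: -71774460/20501846087 + 311386032*√22/20501846087 ≈ 0.067738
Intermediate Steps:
j = 7045/10188 (j = -42270*(-1/61128) = 7045/10188 ≈ 0.69150)
E(C) = √2*√C (E(C) = √(2*C) = √2*√C)
1/(j + E(99)) = 1/(7045/10188 + √2*√99) = 1/(7045/10188 + √2*(3*√11)) = 1/(7045/10188 + 3*√22)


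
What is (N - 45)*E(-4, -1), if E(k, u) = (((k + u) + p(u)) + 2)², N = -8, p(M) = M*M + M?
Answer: -477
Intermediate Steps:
p(M) = M + M² (p(M) = M² + M = M + M²)
E(k, u) = (2 + k + u + u*(1 + u))² (E(k, u) = (((k + u) + u*(1 + u)) + 2)² = ((k + u + u*(1 + u)) + 2)² = (2 + k + u + u*(1 + u))²)
(N - 45)*E(-4, -1) = (-8 - 45)*(2 - 4 - 1 - (1 - 1))² = -53*(2 - 4 - 1 - 1*0)² = -53*(2 - 4 - 1 + 0)² = -53*(-3)² = -53*9 = -477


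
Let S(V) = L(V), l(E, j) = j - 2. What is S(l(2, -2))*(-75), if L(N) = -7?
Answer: 525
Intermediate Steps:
l(E, j) = -2 + j
S(V) = -7
S(l(2, -2))*(-75) = -7*(-75) = 525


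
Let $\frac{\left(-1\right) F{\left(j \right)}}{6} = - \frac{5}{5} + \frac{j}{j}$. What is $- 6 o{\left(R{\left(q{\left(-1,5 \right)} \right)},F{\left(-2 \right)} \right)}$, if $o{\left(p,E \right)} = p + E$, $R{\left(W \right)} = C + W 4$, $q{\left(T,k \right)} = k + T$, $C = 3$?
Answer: $-114$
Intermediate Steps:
$q{\left(T,k \right)} = T + k$
$F{\left(j \right)} = 0$ ($F{\left(j \right)} = - 6 \left(- \frac{5}{5} + \frac{j}{j}\right) = - 6 \left(\left(-5\right) \frac{1}{5} + 1\right) = - 6 \left(-1 + 1\right) = \left(-6\right) 0 = 0$)
$R{\left(W \right)} = 3 + 4 W$ ($R{\left(W \right)} = 3 + W 4 = 3 + 4 W$)
$o{\left(p,E \right)} = E + p$
$- 6 o{\left(R{\left(q{\left(-1,5 \right)} \right)},F{\left(-2 \right)} \right)} = - 6 \left(0 + \left(3 + 4 \left(-1 + 5\right)\right)\right) = - 6 \left(0 + \left(3 + 4 \cdot 4\right)\right) = - 6 \left(0 + \left(3 + 16\right)\right) = - 6 \left(0 + 19\right) = \left(-6\right) 19 = -114$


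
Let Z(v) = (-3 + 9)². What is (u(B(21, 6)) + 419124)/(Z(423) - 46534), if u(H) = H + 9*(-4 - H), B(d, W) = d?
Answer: -209460/23249 ≈ -9.0094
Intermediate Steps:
u(H) = -36 - 8*H (u(H) = H + (-36 - 9*H) = -36 - 8*H)
Z(v) = 36 (Z(v) = 6² = 36)
(u(B(21, 6)) + 419124)/(Z(423) - 46534) = ((-36 - 8*21) + 419124)/(36 - 46534) = ((-36 - 168) + 419124)/(-46498) = (-204 + 419124)*(-1/46498) = 418920*(-1/46498) = -209460/23249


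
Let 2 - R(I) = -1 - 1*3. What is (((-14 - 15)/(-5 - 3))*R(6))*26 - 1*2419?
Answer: -3707/2 ≈ -1853.5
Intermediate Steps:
R(I) = 6 (R(I) = 2 - (-1 - 1*3) = 2 - (-1 - 3) = 2 - 1*(-4) = 2 + 4 = 6)
(((-14 - 15)/(-5 - 3))*R(6))*26 - 1*2419 = (((-14 - 15)/(-5 - 3))*6)*26 - 1*2419 = (-29/(-8)*6)*26 - 2419 = (-29*(-1/8)*6)*26 - 2419 = ((29/8)*6)*26 - 2419 = (87/4)*26 - 2419 = 1131/2 - 2419 = -3707/2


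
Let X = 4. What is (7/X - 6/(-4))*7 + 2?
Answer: 99/4 ≈ 24.750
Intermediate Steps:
(7/X - 6/(-4))*7 + 2 = (7/4 - 6/(-4))*7 + 2 = (7*(¼) - 6*(-¼))*7 + 2 = (7/4 + 3/2)*7 + 2 = (13/4)*7 + 2 = 91/4 + 2 = 99/4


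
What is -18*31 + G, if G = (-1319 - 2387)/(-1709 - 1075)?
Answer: -774883/1392 ≈ -556.67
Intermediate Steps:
G = 1853/1392 (G = -3706/(-2784) = -3706*(-1/2784) = 1853/1392 ≈ 1.3312)
-18*31 + G = -18*31 + 1853/1392 = -558 + 1853/1392 = -774883/1392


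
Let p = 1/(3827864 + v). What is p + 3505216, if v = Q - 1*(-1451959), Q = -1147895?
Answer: 14483300136449/4131928 ≈ 3.5052e+6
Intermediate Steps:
v = 304064 (v = -1147895 - 1*(-1451959) = -1147895 + 1451959 = 304064)
p = 1/4131928 (p = 1/(3827864 + 304064) = 1/4131928 ≈ 2.4202e-7)
p + 3505216 = 1/4131928 + 3505216 = 14483300136449/4131928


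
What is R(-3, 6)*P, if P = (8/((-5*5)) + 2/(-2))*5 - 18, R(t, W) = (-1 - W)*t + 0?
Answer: -2583/5 ≈ -516.60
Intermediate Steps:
R(t, W) = t*(-1 - W) (R(t, W) = t*(-1 - W) + 0 = t*(-1 - W))
P = -123/5 (P = (8/(-25) + 2*(-½))*5 - 18 = (8*(-1/25) - 1)*5 - 18 = (-8/25 - 1)*5 - 18 = -33/25*5 - 18 = -33/5 - 18 = -123/5 ≈ -24.600)
R(-3, 6)*P = -1*(-3)*(1 + 6)*(-123/5) = -1*(-3)*7*(-123/5) = 21*(-123/5) = -2583/5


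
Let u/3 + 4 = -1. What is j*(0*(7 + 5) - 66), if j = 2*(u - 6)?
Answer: 2772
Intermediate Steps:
u = -15 (u = -12 + 3*(-1) = -12 - 3 = -15)
j = -42 (j = 2*(-15 - 6) = 2*(-21) = -42)
j*(0*(7 + 5) - 66) = -42*(0*(7 + 5) - 66) = -42*(0*12 - 66) = -42*(0 - 66) = -42*(-66) = 2772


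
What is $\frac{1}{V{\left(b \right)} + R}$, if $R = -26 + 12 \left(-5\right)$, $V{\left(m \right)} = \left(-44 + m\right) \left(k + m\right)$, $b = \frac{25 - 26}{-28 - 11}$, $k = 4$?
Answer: $- \frac{1521}{400061} \approx -0.0038019$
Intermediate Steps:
$b = \frac{1}{39}$ ($b = - \frac{1}{-39} = \left(-1\right) \left(- \frac{1}{39}\right) = \frac{1}{39} \approx 0.025641$)
$V{\left(m \right)} = \left(-44 + m\right) \left(4 + m\right)$
$R = -86$ ($R = -26 - 60 = -86$)
$\frac{1}{V{\left(b \right)} + R} = \frac{1}{\left(-176 + \left(\frac{1}{39}\right)^{2} - \frac{40}{39}\right) - 86} = \frac{1}{\left(-176 + \frac{1}{1521} - \frac{40}{39}\right) - 86} = \frac{1}{- \frac{269255}{1521} - 86} = \frac{1}{- \frac{400061}{1521}} = - \frac{1521}{400061}$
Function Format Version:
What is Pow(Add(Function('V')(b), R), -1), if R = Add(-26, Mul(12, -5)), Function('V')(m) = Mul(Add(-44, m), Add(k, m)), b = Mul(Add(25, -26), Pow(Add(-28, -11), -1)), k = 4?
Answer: Rational(-1521, 400061) ≈ -0.0038019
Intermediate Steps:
b = Rational(1, 39) (b = Mul(-1, Pow(-39, -1)) = Mul(-1, Rational(-1, 39)) = Rational(1, 39) ≈ 0.025641)
Function('V')(m) = Mul(Add(-44, m), Add(4, m))
R = -86 (R = Add(-26, -60) = -86)
Pow(Add(Function('V')(b), R), -1) = Pow(Add(Add(-176, Pow(Rational(1, 39), 2), Mul(-40, Rational(1, 39))), -86), -1) = Pow(Add(Add(-176, Rational(1, 1521), Rational(-40, 39)), -86), -1) = Pow(Add(Rational(-269255, 1521), -86), -1) = Pow(Rational(-400061, 1521), -1) = Rational(-1521, 400061)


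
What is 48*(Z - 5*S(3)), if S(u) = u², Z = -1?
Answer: -2208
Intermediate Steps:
48*(Z - 5*S(3)) = 48*(-1 - 5*3²) = 48*(-1 - 5*9) = 48*(-1 - 45) = 48*(-46) = -2208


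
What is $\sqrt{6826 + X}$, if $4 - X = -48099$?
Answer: $7 \sqrt{1121} \approx 234.37$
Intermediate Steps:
$X = 48103$ ($X = 4 - -48099 = 4 + 48099 = 48103$)
$\sqrt{6826 + X} = \sqrt{6826 + 48103} = \sqrt{54929} = 7 \sqrt{1121}$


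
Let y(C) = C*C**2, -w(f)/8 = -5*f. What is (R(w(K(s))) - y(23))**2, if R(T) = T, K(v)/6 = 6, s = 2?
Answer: 115068529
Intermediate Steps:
K(v) = 36 (K(v) = 6*6 = 36)
w(f) = 40*f (w(f) = -(-40)*f = 40*f)
y(C) = C**3
(R(w(K(s))) - y(23))**2 = (40*36 - 1*23**3)**2 = (1440 - 1*12167)**2 = (1440 - 12167)**2 = (-10727)**2 = 115068529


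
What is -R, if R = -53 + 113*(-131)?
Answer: 14856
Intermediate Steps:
R = -14856 (R = -53 - 14803 = -14856)
-R = -1*(-14856) = 14856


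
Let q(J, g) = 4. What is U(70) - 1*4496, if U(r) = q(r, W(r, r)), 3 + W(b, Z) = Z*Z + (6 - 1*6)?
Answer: -4492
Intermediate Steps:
W(b, Z) = -3 + Z² (W(b, Z) = -3 + (Z*Z + (6 - 1*6)) = -3 + (Z² + (6 - 6)) = -3 + (Z² + 0) = -3 + Z²)
U(r) = 4
U(70) - 1*4496 = 4 - 1*4496 = 4 - 4496 = -4492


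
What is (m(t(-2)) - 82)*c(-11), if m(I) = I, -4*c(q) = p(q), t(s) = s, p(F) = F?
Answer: -231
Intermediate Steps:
c(q) = -q/4
(m(t(-2)) - 82)*c(-11) = (-2 - 82)*(-¼*(-11)) = -84*11/4 = -231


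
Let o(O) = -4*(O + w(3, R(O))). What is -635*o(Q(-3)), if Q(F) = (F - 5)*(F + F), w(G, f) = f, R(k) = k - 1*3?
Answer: 236220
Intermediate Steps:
R(k) = -3 + k (R(k) = k - 3 = -3 + k)
Q(F) = 2*F*(-5 + F) (Q(F) = (-5 + F)*(2*F) = 2*F*(-5 + F))
o(O) = 12 - 8*O (o(O) = -4*(O + (-3 + O)) = -4*(-3 + 2*O) = 12 - 8*O)
-635*o(Q(-3)) = -635*(12 - 16*(-3)*(-5 - 3)) = -635*(12 - 16*(-3)*(-8)) = -635*(12 - 8*48) = -635*(12 - 384) = -635*(-372) = 236220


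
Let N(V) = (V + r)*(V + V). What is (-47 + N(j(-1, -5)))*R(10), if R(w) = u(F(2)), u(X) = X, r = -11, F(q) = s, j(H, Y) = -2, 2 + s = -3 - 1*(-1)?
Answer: -20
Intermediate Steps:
s = -4 (s = -2 + (-3 - 1*(-1)) = -2 + (-3 + 1) = -2 - 2 = -4)
F(q) = -4
N(V) = 2*V*(-11 + V) (N(V) = (V - 11)*(V + V) = (-11 + V)*(2*V) = 2*V*(-11 + V))
R(w) = -4
(-47 + N(j(-1, -5)))*R(10) = (-47 + 2*(-2)*(-11 - 2))*(-4) = (-47 + 2*(-2)*(-13))*(-4) = (-47 + 52)*(-4) = 5*(-4) = -20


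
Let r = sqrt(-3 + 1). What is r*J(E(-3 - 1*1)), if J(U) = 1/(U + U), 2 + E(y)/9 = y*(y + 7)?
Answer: -I*sqrt(2)/252 ≈ -0.005612*I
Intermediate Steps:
E(y) = -18 + 9*y*(7 + y) (E(y) = -18 + 9*(y*(y + 7)) = -18 + 9*(y*(7 + y)) = -18 + 9*y*(7 + y))
J(U) = 1/(2*U)
r = I*sqrt(2) (r = sqrt(-2) = I*sqrt(2) ≈ 1.4142*I)
r*J(E(-3 - 1*1)) = (I*sqrt(2))*(1/(2*(-18 + 9*(-3 - 1*1)**2 + 63*(-3 - 1*1)))) = (I*sqrt(2))*(1/(2*(-18 + 9*(-3 - 1)**2 + 63*(-3 - 1)))) = (I*sqrt(2))*(1/(2*(-18 + 9*(-4)**2 + 63*(-4)))) = (I*sqrt(2))*(1/(2*(-18 + 9*16 - 252))) = (I*sqrt(2))*(1/(2*(-18 + 144 - 252))) = (I*sqrt(2))*((1/2)/(-126)) = (I*sqrt(2))*((1/2)*(-1/126)) = (I*sqrt(2))*(-1/252) = -I*sqrt(2)/252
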